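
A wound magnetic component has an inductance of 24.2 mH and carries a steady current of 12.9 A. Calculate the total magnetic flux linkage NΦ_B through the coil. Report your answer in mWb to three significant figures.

From L = NΦ_B/I, the flux linkage is NΦ_B = LI.
NΦ_B = (2.420×10^-2 H)(12.9 A) = 0.3122 Wb.

NΦ_B ≈ 312 mWb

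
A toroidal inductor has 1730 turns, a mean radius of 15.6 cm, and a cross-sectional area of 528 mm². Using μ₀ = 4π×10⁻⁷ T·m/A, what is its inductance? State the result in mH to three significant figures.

For a thin toroid, L = μ₀N²A/(2πR).
L = (4π×10⁻⁷)(1730)²(5.280×10^-4) / (2π×0.156 m) = 2.026×10^-3 H.

L ≈ 2.03 mH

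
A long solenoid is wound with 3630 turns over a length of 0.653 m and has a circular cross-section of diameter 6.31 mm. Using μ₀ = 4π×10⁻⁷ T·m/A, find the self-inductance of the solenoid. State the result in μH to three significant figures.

A = π(d/2)² = π(3.155×10^-3 m)² = 3.127×10^-5 m².
For a long solenoid, L = μ₀N²A/ℓ.
L = (4π×10⁻⁷)(3630)²(3.127×10^-5)/(0.653 m) = 7.930×10^-4 H.

L ≈ 793 μH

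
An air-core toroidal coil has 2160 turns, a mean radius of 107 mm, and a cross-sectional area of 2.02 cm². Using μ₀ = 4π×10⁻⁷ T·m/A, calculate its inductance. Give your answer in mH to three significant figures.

For a thin toroid, L = μ₀N²A/(2πR).
L = (4π×10⁻⁷)(2160)²(2.020×10^-4) / (2π×0.107 m) = 1.762×10^-3 H.

L ≈ 1.76 mH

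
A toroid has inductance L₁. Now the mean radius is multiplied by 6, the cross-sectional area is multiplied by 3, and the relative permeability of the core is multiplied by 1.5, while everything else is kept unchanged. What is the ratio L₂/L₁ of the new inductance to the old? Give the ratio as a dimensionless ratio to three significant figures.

For a toroid, L ∝ μᵣN²A/R.
L₂/L₁ = (6)^-1 × (3) × (1.5) = 0.750.

L₂/L₁ = 0.750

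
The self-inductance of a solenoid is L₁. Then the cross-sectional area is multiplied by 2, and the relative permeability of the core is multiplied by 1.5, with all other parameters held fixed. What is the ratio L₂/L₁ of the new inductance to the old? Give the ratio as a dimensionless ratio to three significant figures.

For a solenoid, L ∝ μᵣN²A/ℓ.
L₂/L₁ = (2) × (1.5) = 3.00.

L₂/L₁ = 3.00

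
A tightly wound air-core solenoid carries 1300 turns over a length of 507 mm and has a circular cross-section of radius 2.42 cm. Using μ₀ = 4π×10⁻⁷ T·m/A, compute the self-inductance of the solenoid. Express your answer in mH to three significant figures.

A = πr² = π(2.420×10^-2 m)² = 1.840×10^-3 m².
For a long solenoid, L = μ₀N²A/ℓ.
L = (4π×10⁻⁷)(1300)²(1.840×10^-3)/(0.507 m) = 7.707×10^-3 H.

L ≈ 7.71 mH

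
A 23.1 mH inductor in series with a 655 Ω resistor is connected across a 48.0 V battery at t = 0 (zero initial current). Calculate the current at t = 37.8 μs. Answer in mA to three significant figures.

I ≈ 48.2 mA

τ = L/R = 2.310×10^-2/655 = 3.527×10^-5 s; final current I_∞ = ε/R = 48.0/655 = 7.328×10^-2 A.
I(t) = I_∞(1 − e^(−t/τ)) with t/τ = 1.072.
I = (7.328×10^-2)(1 − e^(−1.072)) = 4.819×10^-2 A.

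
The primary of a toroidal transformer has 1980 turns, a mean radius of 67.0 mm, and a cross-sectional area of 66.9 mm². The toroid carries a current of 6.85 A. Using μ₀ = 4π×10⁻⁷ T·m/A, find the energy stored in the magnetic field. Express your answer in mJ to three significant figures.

U ≈ 18.4 mJ

L = μ₀N²A/(2πR) = (4π×10⁻⁷)(1980)²(6.690×10^-5)/(2π×6.700×10^-2) = 7.829×10^-4 H.
U = ½LI² = ½(7.829×10^-4)(6.85)² = 1.837×10^-2 J.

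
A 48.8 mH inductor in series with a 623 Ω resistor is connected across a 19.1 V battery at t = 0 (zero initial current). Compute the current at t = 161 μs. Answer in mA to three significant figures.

τ = L/R = 4.880×10^-2/623 = 7.833×10^-5 s; final current I_∞ = ε/R = 19.1/623 = 3.066×10^-2 A.
I(t) = I_∞(1 − e^(−t/τ)) with t/τ = 2.055.
I = (3.066×10^-2)(1 − e^(−2.055)) = 2.673×10^-2 A.

I ≈ 26.7 mA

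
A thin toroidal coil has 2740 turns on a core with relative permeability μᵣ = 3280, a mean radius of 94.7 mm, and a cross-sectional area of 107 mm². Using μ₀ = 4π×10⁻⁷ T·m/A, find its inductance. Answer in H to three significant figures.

L ≈ 5.56 H

For a thin toroid, L = μ₀μᵣN²A/(2πR).
L = (4π×10⁻⁷)(3280)(2740)²(1.070×10^-4) / (2π×9.470×10^-2 m) = 5.5647 H.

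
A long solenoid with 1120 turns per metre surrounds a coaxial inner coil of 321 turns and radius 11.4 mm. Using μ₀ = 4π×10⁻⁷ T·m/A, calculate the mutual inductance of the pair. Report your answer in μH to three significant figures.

M ≈ 184 μH

The outer solenoid produces a uniform field B₁ = μ₀n₁I₁ across the inner coil,
so the flux linkage is N₂Φ = N₂B₁A₂ = μ₀n₁N₂A₂·I₁, giving M = μ₀n₁N₂A₂.
A₂ = πr² = π(1.140×10^-2 m)² = 4.083×10^-4 m².
M = (4π×10⁻⁷)(1120)(321)(4.083×10^-4) = 1.8446×10^-4 H.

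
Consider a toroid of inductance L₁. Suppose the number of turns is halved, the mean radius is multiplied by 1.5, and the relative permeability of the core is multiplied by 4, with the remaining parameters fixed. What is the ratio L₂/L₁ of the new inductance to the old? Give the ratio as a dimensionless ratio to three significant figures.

L₂/L₁ = 0.667

For a toroid, L ∝ μᵣN²A/R.
L₂/L₁ = (0.5)^2 × (1.5)^-1 × (4) = 0.667.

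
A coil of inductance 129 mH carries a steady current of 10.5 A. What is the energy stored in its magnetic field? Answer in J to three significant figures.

U ≈ 7.11 J

Stored magnetic energy: U = ½LI².
U = ½(0.129 H)(10.5 A)² = 7.111 J.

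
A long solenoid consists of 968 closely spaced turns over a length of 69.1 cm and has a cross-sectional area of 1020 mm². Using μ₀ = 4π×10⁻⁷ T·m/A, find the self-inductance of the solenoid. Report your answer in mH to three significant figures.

A = 1020 mm² = 1.020×10^-3 m².
For a long solenoid, L = μ₀N²A/ℓ.
L = (4π×10⁻⁷)(968)²(1.020×10^-3)/(0.691 m) = 1.738×10^-3 H.

L ≈ 1.74 mH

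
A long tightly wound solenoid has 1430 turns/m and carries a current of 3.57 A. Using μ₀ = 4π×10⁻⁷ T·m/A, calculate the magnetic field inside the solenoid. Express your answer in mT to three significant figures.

Inside a long solenoid, B = μ₀nI.
B = (4π×10⁻⁷)(1.430×10^3 m⁻¹)(3.57 A) = 6.415×10^-3 T.

B ≈ 6.42 mT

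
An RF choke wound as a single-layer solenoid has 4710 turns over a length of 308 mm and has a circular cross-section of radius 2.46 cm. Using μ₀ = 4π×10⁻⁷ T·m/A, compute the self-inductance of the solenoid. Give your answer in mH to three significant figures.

A = πr² = π(2.460×10^-2 m)² = 1.901×10^-3 m².
For a long solenoid, L = μ₀N²A/ℓ.
L = (4π×10⁻⁷)(4710)²(1.901×10^-3)/(0.308 m) = 0.1721 H.

L ≈ 172 mH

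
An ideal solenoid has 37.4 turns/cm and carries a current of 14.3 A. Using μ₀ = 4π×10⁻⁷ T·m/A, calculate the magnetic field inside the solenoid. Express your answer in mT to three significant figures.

Inside a long solenoid, B = μ₀nI.
B = (4π×10⁻⁷)(3.740×10^3 m⁻¹)(14.3 A) = 6.721×10^-2 T.

B ≈ 67.2 mT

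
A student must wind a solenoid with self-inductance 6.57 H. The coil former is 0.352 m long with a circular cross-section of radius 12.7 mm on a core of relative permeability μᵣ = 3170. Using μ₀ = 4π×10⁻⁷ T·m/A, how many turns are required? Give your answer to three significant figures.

N ≈ 1070 turns

A = πr² = π(1.270×10^-2 m)² = 5.067×10^-4 m².
From L = μ₀μᵣN²A/ℓ, N = √(Lℓ / (μ₀μᵣA)).
N = √[(6.57)(0.352) / ((4π×10⁻⁷)(3170)×5.067×10^-4)] = √(1.146×10^6) ≈ 1070.4.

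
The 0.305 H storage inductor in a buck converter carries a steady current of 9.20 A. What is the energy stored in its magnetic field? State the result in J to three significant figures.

Stored magnetic energy: U = ½LI².
U = ½(0.305 H)(9.20 A)² = 12.91 J.

U ≈ 12.9 J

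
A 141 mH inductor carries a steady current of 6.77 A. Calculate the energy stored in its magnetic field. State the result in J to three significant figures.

Stored magnetic energy: U = ½LI².
U = ½(0.141 H)(6.77 A)² = 3.231 J.

U ≈ 3.23 J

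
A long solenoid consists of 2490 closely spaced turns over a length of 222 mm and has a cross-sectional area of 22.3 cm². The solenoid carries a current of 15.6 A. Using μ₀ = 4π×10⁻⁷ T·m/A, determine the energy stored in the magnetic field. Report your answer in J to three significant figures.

U ≈ 9.52 J

A = 22.3 cm² = 2.230×10^-3 m².
L = μ₀N²A/ℓ = (4π×10⁻⁷)(2490)²(2.230×10^-3)/(0.222) = 7.826×10^-2 H.
U = ½LI² = ½(7.826×10^-2)(15.6)² = 9.523 J.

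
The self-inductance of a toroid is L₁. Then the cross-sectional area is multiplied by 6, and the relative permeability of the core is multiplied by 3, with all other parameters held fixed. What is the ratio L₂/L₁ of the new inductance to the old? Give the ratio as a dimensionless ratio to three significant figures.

L₂/L₁ = 18.0

For a toroid, L ∝ μᵣN²A/R.
L₂/L₁ = (6) × (3) = 18.0.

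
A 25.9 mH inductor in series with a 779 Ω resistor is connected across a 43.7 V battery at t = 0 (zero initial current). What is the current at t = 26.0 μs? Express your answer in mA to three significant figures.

I ≈ 30.4 mA

τ = L/R = 2.590×10^-2/779 = 3.3248×10^-5 s; final current I_∞ = ε/R = 43.7/779 = 5.610×10^-2 A.
I(t) = I_∞(1 − e^(−t/τ)) with t/τ = 0.782.
I = (5.610×10^-2)(1 − e^(−0.782)) = 3.043×10^-2 A.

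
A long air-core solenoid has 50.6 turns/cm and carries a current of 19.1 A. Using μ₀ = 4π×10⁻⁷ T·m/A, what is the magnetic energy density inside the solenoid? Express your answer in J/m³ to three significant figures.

u ≈ 5870 J/m³

B = μ₀nI = (4π×10⁻⁷)(5.060×10^3)(19.1) = 0.1214 T.
u = B²/(2μ₀) = (0.1214)²/(2×4π×10⁻⁷) = 5.869×10^3 J/m³.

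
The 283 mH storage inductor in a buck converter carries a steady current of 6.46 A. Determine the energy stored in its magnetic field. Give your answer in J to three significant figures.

Stored magnetic energy: U = ½LI².
U = ½(0.283 H)(6.46 A)² = 5.905 J.

U ≈ 5.91 J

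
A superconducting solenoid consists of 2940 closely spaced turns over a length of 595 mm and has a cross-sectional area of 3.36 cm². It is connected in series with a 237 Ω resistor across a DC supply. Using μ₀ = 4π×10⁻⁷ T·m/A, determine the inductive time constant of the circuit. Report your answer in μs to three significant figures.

τ ≈ 25.9 μs

A = 3.36 cm² = 3.360×10^-4 m².
L = μ₀N²A/ℓ = (4π×10⁻⁷)(2940)²(3.360×10^-4)/(0.595) = 6.134×10^-3 H.
τ = L/R = (6.134×10^-3)/(237) = 2.588×10^-5 s.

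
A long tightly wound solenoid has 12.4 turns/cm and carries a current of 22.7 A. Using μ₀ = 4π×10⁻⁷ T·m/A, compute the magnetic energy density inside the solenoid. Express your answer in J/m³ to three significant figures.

B = μ₀nI = (4π×10⁻⁷)(1.240×10^3)(22.7) = 3.537×10^-2 T.
u = B²/(2μ₀) = (3.537×10^-2)²/(2×4π×10⁻⁷) = 497.8 J/m³.

u ≈ 498 J/m³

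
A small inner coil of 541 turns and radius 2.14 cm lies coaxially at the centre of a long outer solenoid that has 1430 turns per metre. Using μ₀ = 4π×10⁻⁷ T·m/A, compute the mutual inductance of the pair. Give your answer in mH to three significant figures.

The outer solenoid produces a uniform field B₁ = μ₀n₁I₁ across the inner coil,
so the flux linkage is N₂Φ = N₂B₁A₂ = μ₀n₁N₂A₂·I₁, giving M = μ₀n₁N₂A₂.
A₂ = πr² = π(2.140×10^-2 m)² = 1.439×10^-3 m².
M = (4π×10⁻⁷)(1430)(541)(1.439×10^-3) = 1.399×10^-3 H.

M ≈ 1.40 mH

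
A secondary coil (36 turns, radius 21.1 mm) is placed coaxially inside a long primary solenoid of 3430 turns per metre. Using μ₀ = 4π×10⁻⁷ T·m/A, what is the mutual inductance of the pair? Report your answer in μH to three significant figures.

M ≈ 217 μH

The outer solenoid produces a uniform field B₁ = μ₀n₁I₁ across the inner coil,
so the flux linkage is N₂Φ = N₂B₁A₂ = μ₀n₁N₂A₂·I₁, giving M = μ₀n₁N₂A₂.
A₂ = πr² = π(2.110×10^-2 m)² = 1.399×10^-3 m².
M = (4π×10⁻⁷)(3430)(36)(1.399×10^-3) = 2.170×10^-4 H.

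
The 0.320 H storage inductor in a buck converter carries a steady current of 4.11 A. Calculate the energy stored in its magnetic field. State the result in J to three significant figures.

U ≈ 2.70 J

Stored magnetic energy: U = ½LI².
U = ½(0.32 H)(4.11 A)² = 2.703 J.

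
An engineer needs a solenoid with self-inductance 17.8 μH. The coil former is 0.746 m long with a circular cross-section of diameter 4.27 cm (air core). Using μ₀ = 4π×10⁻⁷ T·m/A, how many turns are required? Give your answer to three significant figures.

N ≈ 86 turns

A = π(d/2)² = π(2.135×10^-2 m)² = 1.432×10^-3 m².
From L = μ₀N²A/ℓ, N = √(Lℓ / (μ₀A)).
N = √[(1.780×10^-5)(0.746) / ((4π×10⁻⁷)×1.432×10^-3)] = √(7.379×10^3) ≈ 85.9.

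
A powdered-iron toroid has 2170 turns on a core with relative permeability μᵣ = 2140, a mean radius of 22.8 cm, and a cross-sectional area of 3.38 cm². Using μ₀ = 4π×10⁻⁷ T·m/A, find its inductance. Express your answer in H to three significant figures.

For a thin toroid, L = μ₀μᵣN²A/(2πR).
L = (4π×10⁻⁷)(2140)(2170)²(3.380×10^-4) / (2π×0.228 m) = 2.988 H.

L ≈ 2.99 H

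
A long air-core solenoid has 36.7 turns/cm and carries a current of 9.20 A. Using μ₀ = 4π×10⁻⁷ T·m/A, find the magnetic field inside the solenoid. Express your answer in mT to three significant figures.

Inside a long solenoid, B = μ₀nI.
B = (4π×10⁻⁷)(3.670×10^3 m⁻¹)(9.20 A) = 4.243×10^-2 T.

B ≈ 42.4 mT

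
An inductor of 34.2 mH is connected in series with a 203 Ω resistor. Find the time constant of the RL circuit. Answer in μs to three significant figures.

τ ≈ 168 μs

τ = L/R = (3.420×10^-2 H)/(203 Ω) = 1.6847×10^-4 s.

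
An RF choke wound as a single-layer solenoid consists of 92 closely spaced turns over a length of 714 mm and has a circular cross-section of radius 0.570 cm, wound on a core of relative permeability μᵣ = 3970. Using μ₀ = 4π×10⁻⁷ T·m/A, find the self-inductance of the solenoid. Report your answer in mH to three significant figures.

L ≈ 6.04 mH

A = πr² = π(5.700×10^-3 m)² = 1.021×10^-4 m².
For a long solenoid, L = μ₀μᵣN²A/ℓ.
L = (4π×10⁻⁷)(3970)(92)²(1.021×10^-4)/(0.714 m) = 6.036×10^-3 H.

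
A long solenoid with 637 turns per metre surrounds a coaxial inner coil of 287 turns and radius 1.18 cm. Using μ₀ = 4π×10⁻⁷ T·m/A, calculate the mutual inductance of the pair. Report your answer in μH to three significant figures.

M ≈ 100 μH

The outer solenoid produces a uniform field B₁ = μ₀n₁I₁ across the inner coil,
so the flux linkage is N₂Φ = N₂B₁A₂ = μ₀n₁N₂A₂·I₁, giving M = μ₀n₁N₂A₂.
A₂ = πr² = π(1.180×10^-2 m)² = 4.374×10^-4 m².
M = (4π×10⁻⁷)(637)(287)(4.374×10^-4) = 1.00495×10^-4 H.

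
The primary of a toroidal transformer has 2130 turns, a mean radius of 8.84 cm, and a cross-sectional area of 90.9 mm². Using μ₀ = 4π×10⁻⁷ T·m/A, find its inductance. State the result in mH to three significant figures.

For a thin toroid, L = μ₀N²A/(2πR).
L = (4π×10⁻⁷)(2130)²(9.090×10^-5) / (2π×8.840×10^-2 m) = 9.330×10^-4 H.

L ≈ 0.933 mH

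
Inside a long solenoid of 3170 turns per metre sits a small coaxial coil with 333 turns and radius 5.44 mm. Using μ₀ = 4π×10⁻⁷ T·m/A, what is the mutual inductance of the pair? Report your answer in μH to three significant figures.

M ≈ 123 μH

The outer solenoid produces a uniform field B₁ = μ₀n₁I₁ across the inner coil,
so the flux linkage is N₂Φ = N₂B₁A₂ = μ₀n₁N₂A₂·I₁, giving M = μ₀n₁N₂A₂.
A₂ = πr² = π(5.440×10^-3 m)² = 9.297×10^-5 m².
M = (4π×10⁻⁷)(3170)(333)(9.297×10^-5) = 1.233×10^-4 H.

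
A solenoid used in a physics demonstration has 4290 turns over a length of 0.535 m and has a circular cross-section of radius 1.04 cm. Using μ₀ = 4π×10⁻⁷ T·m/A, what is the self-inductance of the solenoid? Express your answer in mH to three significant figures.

A = πr² = π(1.040×10^-2 m)² = 3.398×10^-4 m².
For a long solenoid, L = μ₀N²A/ℓ.
L = (4π×10⁻⁷)(4290)²(3.398×10^-4)/(0.535 m) = 1.469×10^-2 H.

L ≈ 14.7 mH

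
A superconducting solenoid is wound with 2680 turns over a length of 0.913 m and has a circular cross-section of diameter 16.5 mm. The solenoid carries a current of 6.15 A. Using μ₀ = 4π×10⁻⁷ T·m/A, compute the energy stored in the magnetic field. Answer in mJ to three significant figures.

U ≈ 40.0 mJ

A = π(d/2)² = π(8.250×10^-3 m)² = 2.138×10^-4 m².
L = μ₀N²A/ℓ = (4π×10⁻⁷)(2680)²(2.138×10^-4)/(0.913) = 2.114×10^-3 H.
U = ½LI² = ½(2.114×10^-3)(6.15)² = 3.997×10^-2 J.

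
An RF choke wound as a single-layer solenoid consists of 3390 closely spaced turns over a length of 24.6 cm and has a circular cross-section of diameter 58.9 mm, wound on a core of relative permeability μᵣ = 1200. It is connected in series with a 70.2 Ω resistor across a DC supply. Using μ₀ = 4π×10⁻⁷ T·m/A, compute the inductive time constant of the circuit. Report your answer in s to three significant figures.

τ ≈ 2.73 s

A = π(d/2)² = π(2.945×10^-2 m)² = 2.7247×10^-3 m².
L = μ₀μᵣN²A/ℓ = (4π×10⁻⁷)(1200)(3390)²(2.7247×10^-3)/(0.246) = 191.9 H.
τ = L/R = (191.9)/(70.2) = 2.734 s.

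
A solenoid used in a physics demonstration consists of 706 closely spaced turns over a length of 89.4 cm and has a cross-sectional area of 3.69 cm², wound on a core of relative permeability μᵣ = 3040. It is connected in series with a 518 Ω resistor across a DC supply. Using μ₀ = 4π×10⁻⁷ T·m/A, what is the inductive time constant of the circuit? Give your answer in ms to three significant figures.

τ ≈ 1.52 ms

A = 3.69 cm² = 3.690×10^-4 m².
L = μ₀μᵣN²A/ℓ = (4π×10⁻⁷)(3040)(706)²(3.690×10^-4)/(0.894) = 0.7859 H.
τ = L/R = (0.7859)/(518) = 1.517×10^-3 s.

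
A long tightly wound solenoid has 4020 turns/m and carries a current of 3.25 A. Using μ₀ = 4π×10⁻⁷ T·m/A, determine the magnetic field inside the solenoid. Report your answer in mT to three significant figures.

B ≈ 16.4 mT

Inside a long solenoid, B = μ₀nI.
B = (4π×10⁻⁷)(4.020×10^3 m⁻¹)(3.25 A) = 1.642×10^-2 T.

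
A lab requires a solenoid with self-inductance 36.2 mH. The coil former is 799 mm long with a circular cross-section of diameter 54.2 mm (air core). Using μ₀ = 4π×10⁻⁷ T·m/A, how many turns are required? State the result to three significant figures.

N ≈ 3160 turns

A = π(d/2)² = π(2.710×10^-2 m)² = 2.307×10^-3 m².
From L = μ₀N²A/ℓ, N = √(Lℓ / (μ₀A)).
N = √[(3.620×10^-2)(0.799) / ((4π×10⁻⁷)×2.307×10^-3)] = √(9.976×10^6) ≈ 3158.5.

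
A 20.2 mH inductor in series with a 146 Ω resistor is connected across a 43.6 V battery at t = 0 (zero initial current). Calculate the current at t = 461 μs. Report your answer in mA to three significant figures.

τ = L/R = 2.020×10^-2/146 = 1.384×10^-4 s; final current I_∞ = ε/R = 43.6/146 = 0.2986 A.
I(t) = I_∞(1 − e^(−t/τ)) with t/τ = 3.332.
I = (0.2986)(1 − e^(−3.332)) = 0.288 A.

I ≈ 288 mA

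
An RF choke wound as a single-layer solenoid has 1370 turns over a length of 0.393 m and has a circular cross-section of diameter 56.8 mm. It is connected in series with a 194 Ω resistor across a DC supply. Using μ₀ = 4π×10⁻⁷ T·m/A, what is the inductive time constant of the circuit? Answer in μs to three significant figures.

τ ≈ 78.4 μs

A = π(d/2)² = π(2.840×10^-2 m)² = 2.534×10^-3 m².
L = μ₀N²A/ℓ = (4π×10⁻⁷)(1370)²(2.534×10^-3)/(0.393) = 1.521×10^-2 H.
τ = L/R = (1.521×10^-2)/(194) = 7.839×10^-5 s.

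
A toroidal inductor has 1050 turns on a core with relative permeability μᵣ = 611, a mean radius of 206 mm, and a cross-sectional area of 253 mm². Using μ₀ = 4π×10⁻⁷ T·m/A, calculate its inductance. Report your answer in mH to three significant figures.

L ≈ 165 mH

For a thin toroid, L = μ₀μᵣN²A/(2πR).
L = (4π×10⁻⁷)(611)(1050)²(2.530×10^-4) / (2π×0.206 m) = 0.16546 H.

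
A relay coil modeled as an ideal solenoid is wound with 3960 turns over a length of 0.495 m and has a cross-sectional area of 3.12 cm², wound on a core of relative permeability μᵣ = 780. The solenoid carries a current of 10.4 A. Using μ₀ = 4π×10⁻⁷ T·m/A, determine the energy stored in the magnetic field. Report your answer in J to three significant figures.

A = 3.12 cm² = 3.120×10^-4 m².
L = μ₀μᵣN²A/ℓ = (4π×10⁻⁷)(780)(3960)²(3.120×10^-4)/(0.495) = 9.688 H.
U = ½LI² = ½(9.688)(10.4)² = 523.9 J.

U ≈ 524 J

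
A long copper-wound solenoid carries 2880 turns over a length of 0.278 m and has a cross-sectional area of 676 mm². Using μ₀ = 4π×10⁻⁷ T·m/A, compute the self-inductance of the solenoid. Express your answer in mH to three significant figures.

L ≈ 25.3 mH

A = 676 mm² = 6.760×10^-4 m².
For a long solenoid, L = μ₀N²A/ℓ.
L = (4π×10⁻⁷)(2880)²(6.760×10^-4)/(0.278 m) = 2.5345×10^-2 H.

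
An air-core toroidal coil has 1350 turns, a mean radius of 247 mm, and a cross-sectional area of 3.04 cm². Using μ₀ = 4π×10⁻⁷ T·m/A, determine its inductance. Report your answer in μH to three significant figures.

For a thin toroid, L = μ₀N²A/(2πR).
L = (4π×10⁻⁷)(1350)²(3.040×10^-4) / (2π×0.247 m) = 4.486×10^-4 H.

L ≈ 449 μH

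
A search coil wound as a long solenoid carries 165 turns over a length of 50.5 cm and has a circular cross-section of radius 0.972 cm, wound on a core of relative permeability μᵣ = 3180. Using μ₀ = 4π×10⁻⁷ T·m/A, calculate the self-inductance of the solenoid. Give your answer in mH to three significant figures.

L ≈ 63.9 mH

A = πr² = π(9.720×10^-3 m)² = 2.968×10^-4 m².
For a long solenoid, L = μ₀μᵣN²A/ℓ.
L = (4π×10⁻⁷)(3180)(165)²(2.968×10^-4)/(0.505 m) = 6.394×10^-2 H.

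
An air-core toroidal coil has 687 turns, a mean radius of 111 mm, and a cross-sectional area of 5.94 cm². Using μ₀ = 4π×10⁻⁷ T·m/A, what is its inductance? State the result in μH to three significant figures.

For a thin toroid, L = μ₀N²A/(2πR).
L = (4π×10⁻⁷)(687)²(5.940×10^-4) / (2π×0.111 m) = 5.051×10^-4 H.

L ≈ 505 μH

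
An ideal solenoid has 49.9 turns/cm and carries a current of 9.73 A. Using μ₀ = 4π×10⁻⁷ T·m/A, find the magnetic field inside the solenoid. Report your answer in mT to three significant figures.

Inside a long solenoid, B = μ₀nI.
B = (4π×10⁻⁷)(4.990×10^3 m⁻¹)(9.73 A) = 6.101×10^-2 T.

B ≈ 61.0 mT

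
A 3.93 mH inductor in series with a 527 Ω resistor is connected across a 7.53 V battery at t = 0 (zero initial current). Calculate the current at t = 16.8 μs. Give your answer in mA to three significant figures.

I ≈ 12.8 mA

τ = L/R = 3.930×10^-3/527 = 7.457×10^-6 s; final current I_∞ = ε/R = 7.53/527 = 1.429×10^-2 A.
I(t) = I_∞(1 − e^(−t/τ)) with t/τ = 2.253.
I = (1.429×10^-2)(1 − e^(−2.253)) = 1.279×10^-2 A.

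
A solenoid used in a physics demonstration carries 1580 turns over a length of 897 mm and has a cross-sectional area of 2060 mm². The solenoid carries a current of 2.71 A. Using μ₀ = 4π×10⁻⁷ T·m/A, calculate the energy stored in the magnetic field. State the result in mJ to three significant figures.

A = 2060 mm² = 2.060×10^-3 m².
L = μ₀N²A/ℓ = (4π×10⁻⁷)(1580)²(2.060×10^-3)/(0.897) = 7.204×10^-3 H.
U = ½LI² = ½(7.204×10^-3)(2.71)² = 2.645×10^-2 J.

U ≈ 26.5 mJ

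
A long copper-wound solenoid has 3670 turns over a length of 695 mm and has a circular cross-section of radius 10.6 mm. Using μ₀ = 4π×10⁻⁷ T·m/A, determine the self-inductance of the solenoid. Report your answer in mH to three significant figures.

L ≈ 8.60 mH

A = πr² = π(1.060×10^-2 m)² = 3.530×10^-4 m².
For a long solenoid, L = μ₀N²A/ℓ.
L = (4π×10⁻⁷)(3670)²(3.530×10^-4)/(0.695 m) = 8.596×10^-3 H.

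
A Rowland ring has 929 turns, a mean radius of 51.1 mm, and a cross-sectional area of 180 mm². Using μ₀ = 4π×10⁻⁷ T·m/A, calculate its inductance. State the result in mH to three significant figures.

For a thin toroid, L = μ₀N²A/(2πR).
L = (4π×10⁻⁷)(929)²(1.800×10^-4) / (2π×5.110×10^-2 m) = 6.080×10^-4 H.

L ≈ 0.608 mH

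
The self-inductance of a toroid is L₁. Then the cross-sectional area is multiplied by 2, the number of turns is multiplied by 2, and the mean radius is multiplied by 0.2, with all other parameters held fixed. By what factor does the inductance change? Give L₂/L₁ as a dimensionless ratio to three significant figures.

For a toroid, L ∝ μᵣN²A/R.
L₂/L₁ = (2) × (2)^2 × (0.2)^-1 = 40.0.

L₂/L₁ = 40.0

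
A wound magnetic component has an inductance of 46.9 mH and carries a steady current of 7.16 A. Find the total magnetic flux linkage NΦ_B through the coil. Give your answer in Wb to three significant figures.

NΦ_B ≈ 0.336 Wb

From L = NΦ_B/I, the flux linkage is NΦ_B = LI.
NΦ_B = (4.690×10^-2 H)(7.16 A) = 0.3358 Wb.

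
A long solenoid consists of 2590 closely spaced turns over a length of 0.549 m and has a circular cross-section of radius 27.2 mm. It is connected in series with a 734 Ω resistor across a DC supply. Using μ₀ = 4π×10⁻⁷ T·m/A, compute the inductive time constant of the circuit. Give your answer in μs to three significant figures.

A = πr² = π(2.720×10^-2 m)² = 2.324×10^-3 m².
L = μ₀N²A/ℓ = (4π×10⁻⁷)(2590)²(2.324×10^-3)/(0.549) = 3.569×10^-2 H.
τ = L/R = (3.569×10^-2)/(734) = 4.862×10^-5 s.

τ ≈ 48.6 μs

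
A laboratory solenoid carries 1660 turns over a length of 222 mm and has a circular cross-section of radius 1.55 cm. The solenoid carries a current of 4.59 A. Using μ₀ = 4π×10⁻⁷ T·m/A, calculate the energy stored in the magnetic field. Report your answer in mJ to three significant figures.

A = πr² = π(1.550×10^-2 m)² = 7.548×10^-4 m².
L = μ₀N²A/ℓ = (4π×10⁻⁷)(1660)²(7.548×10^-4)/(0.222) = 1.177×10^-2 H.
U = ½LI² = ½(1.177×10^-2)(4.59)² = 0.124 J.

U ≈ 124 mJ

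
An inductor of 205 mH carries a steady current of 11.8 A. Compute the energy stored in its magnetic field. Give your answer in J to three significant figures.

Stored magnetic energy: U = ½LI².
U = ½(0.205 H)(11.8 A)² = 14.27 J.

U ≈ 14.3 J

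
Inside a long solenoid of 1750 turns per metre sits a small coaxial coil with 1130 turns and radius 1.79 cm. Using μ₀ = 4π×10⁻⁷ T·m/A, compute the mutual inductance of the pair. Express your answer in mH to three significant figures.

M ≈ 2.50 mH

The outer solenoid produces a uniform field B₁ = μ₀n₁I₁ across the inner coil,
so the flux linkage is N₂Φ = N₂B₁A₂ = μ₀n₁N₂A₂·I₁, giving M = μ₀n₁N₂A₂.
A₂ = πr² = π(1.790×10^-2 m)² = 1.007×10^-3 m².
M = (4π×10⁻⁷)(1750)(1130)(1.007×10^-3) = 2.501×10^-3 H.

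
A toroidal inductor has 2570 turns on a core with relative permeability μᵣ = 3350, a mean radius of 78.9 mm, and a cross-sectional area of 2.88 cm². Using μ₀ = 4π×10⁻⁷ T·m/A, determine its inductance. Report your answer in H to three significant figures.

For a thin toroid, L = μ₀μᵣN²A/(2πR).
L = (4π×10⁻⁷)(3350)(2570)²(2.880×10^-4) / (2π×7.890×10^-2 m) = 16.15 H.

L ≈ 16.2 H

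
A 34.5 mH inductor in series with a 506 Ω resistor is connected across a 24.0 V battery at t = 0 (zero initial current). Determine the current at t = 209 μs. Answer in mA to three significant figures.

I ≈ 45.2 mA

τ = L/R = 3.450×10^-2/506 = 6.818×10^-5 s; final current I_∞ = ε/R = 24.0/506 = 4.743×10^-2 A.
I(t) = I_∞(1 − e^(−t/τ)) with t/τ = 3.065.
I = (4.743×10^-2)(1 − e^(−3.065)) = 4.522×10^-2 A.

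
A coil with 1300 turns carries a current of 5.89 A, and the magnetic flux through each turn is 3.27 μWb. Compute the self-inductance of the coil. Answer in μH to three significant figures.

Self-inductance is defined by L = NΦ_B/I (flux linkage over current).
L = (1300)(3.270×10^-6 Wb)/(5.89 A) = 7.217×10^-4 H.

L ≈ 722 μH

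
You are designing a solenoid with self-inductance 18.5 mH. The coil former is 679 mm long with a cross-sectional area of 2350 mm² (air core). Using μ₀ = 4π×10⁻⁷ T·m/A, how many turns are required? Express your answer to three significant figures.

A = 2350 mm² = 2.350×10^-3 m².
From L = μ₀N²A/ℓ, N = √(Lℓ / (μ₀A)).
N = √[(1.850×10^-2)(0.679) / ((4π×10⁻⁷)×2.350×10^-3)] = √(4.254×10^6) ≈ 2062.4.

N ≈ 2060 turns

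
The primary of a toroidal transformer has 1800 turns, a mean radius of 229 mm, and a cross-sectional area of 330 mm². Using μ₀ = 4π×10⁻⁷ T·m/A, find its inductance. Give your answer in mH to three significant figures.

L ≈ 0.934 mH

For a thin toroid, L = μ₀N²A/(2πR).
L = (4π×10⁻⁷)(1800)²(3.300×10^-4) / (2π×0.229 m) = 9.338×10^-4 H.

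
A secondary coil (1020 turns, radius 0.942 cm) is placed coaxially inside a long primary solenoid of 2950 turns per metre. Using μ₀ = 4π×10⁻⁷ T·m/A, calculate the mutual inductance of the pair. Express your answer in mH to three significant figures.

M ≈ 1.05 mH

The outer solenoid produces a uniform field B₁ = μ₀n₁I₁ across the inner coil,
so the flux linkage is N₂Φ = N₂B₁A₂ = μ₀n₁N₂A₂·I₁, giving M = μ₀n₁N₂A₂.
A₂ = πr² = π(9.420×10^-3 m)² = 2.788×10^-4 m².
M = (4π×10⁻⁷)(2950)(1020)(2.788×10^-4) = 1.054×10^-3 H.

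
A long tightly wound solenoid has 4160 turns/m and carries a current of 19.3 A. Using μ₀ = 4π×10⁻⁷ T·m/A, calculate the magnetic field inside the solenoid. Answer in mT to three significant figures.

Inside a long solenoid, B = μ₀nI.
B = (4π×10⁻⁷)(4.160×10^3 m⁻¹)(19.3 A) = 0.1009 T.

B ≈ 101 mT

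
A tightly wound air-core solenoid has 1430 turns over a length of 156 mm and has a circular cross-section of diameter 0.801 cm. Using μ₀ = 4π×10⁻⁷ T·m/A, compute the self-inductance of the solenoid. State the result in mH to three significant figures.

A = π(d/2)² = π(4.005×10^-3 m)² = 5.039×10^-5 m².
For a long solenoid, L = μ₀N²A/ℓ.
L = (4π×10⁻⁷)(1430)²(5.039×10^-5)/(0.156 m) = 8.301×10^-4 H.

L ≈ 0.830 mH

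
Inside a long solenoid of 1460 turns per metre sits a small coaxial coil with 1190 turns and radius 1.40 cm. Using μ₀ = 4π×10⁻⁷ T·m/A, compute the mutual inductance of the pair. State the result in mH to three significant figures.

The outer solenoid produces a uniform field B₁ = μ₀n₁I₁ across the inner coil,
so the flux linkage is N₂Φ = N₂B₁A₂ = μ₀n₁N₂A₂·I₁, giving M = μ₀n₁N₂A₂.
A₂ = πr² = π(1.400×10^-2 m)² = 6.158×10^-4 m².
M = (4π×10⁻⁷)(1460)(1190)(6.158×10^-4) = 1.344×10^-3 H.

M ≈ 1.34 mH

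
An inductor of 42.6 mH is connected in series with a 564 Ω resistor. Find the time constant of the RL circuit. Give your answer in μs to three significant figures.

τ ≈ 75.5 μs

τ = L/R = (4.260×10^-2 H)/(564 Ω) = 7.553×10^-5 s.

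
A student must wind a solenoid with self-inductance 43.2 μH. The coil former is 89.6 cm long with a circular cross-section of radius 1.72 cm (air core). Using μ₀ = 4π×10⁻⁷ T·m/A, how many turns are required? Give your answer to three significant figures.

N ≈ 182 turns

A = πr² = π(1.720×10^-2 m)² = 9.294×10^-4 m².
From L = μ₀N²A/ℓ, N = √(Lℓ / (μ₀A)).
N = √[(4.320×10^-5)(0.896) / ((4π×10⁻⁷)×9.294×10^-4)] = √(3.314×10^4) ≈ 182.0.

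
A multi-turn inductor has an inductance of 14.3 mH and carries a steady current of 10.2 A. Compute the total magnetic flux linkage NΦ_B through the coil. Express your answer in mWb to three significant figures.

NΦ_B ≈ 146 mWb

From L = NΦ_B/I, the flux linkage is NΦ_B = LI.
NΦ_B = (1.430×10^-2 H)(10.2 A) = 0.1459 Wb.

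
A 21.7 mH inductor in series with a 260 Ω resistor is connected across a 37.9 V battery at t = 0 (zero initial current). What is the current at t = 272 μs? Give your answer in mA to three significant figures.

τ = L/R = 2.170×10^-2/260 = 8.346×10^-5 s; final current I_∞ = ε/R = 37.9/260 = 0.1458 A.
I(t) = I_∞(1 − e^(−t/τ)) with t/τ = 3.259.
I = (0.1458)(1 − e^(−3.259)) = 0.1402 A.

I ≈ 140 mA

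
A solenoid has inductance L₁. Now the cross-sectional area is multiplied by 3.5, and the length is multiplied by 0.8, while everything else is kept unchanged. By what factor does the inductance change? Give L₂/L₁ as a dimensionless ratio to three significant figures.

For a solenoid, L ∝ μᵣN²A/ℓ.
L₂/L₁ = (3.5) × (0.8)^-1 = 4.38.

L₂/L₁ = 4.38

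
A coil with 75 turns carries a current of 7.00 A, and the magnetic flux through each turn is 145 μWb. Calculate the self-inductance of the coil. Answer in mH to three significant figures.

L ≈ 1.55 mH

Self-inductance is defined by L = NΦ_B/I (flux linkage over current).
L = (75)(1.450×10^-4 Wb)/(7.00 A) = 1.554×10^-3 H.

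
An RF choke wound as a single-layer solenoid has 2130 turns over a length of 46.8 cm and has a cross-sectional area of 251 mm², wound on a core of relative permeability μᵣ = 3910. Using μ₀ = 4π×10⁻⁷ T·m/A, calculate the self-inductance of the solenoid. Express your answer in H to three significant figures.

L ≈ 12.0 H

A = 251 mm² = 2.510×10^-4 m².
For a long solenoid, L = μ₀μᵣN²A/ℓ.
L = (4π×10⁻⁷)(3910)(2130)²(2.510×10^-4)/(0.468 m) = 11.96 H.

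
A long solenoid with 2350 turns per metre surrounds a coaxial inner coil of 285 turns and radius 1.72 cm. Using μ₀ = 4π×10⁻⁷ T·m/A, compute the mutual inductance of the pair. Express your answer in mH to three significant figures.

M ≈ 0.782 mH

The outer solenoid produces a uniform field B₁ = μ₀n₁I₁ across the inner coil,
so the flux linkage is N₂Φ = N₂B₁A₂ = μ₀n₁N₂A₂·I₁, giving M = μ₀n₁N₂A₂.
A₂ = πr² = π(1.720×10^-2 m)² = 9.294×10^-4 m².
M = (4π×10⁻⁷)(2350)(285)(9.294×10^-4) = 7.822×10^-4 H.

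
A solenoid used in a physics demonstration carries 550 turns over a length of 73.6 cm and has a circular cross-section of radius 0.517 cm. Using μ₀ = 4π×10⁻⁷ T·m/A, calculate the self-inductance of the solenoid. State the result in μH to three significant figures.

L ≈ 43.4 μH

A = πr² = π(5.170×10^-3 m)² = 8.397×10^-5 m².
For a long solenoid, L = μ₀N²A/ℓ.
L = (4π×10⁻⁷)(550)²(8.397×10^-5)/(0.736 m) = 4.337×10^-5 H.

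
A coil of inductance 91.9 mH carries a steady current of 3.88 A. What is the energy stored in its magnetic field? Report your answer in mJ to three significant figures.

Stored magnetic energy: U = ½LI².
U = ½(9.190×10^-2 H)(3.88 A)² = 0.6917 J.

U ≈ 692 mJ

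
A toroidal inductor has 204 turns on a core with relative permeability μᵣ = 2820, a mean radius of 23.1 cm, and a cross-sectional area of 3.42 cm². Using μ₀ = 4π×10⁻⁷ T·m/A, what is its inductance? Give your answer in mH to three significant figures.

L ≈ 34.7 mH

For a thin toroid, L = μ₀μᵣN²A/(2πR).
L = (4π×10⁻⁷)(2820)(204)²(3.420×10^-4) / (2π×0.231 m) = 3.47499×10^-2 H.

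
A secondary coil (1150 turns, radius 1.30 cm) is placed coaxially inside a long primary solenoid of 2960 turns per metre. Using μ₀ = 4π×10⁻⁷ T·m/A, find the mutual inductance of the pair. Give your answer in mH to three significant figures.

The outer solenoid produces a uniform field B₁ = μ₀n₁I₁ across the inner coil,
so the flux linkage is N₂Φ = N₂B₁A₂ = μ₀n₁N₂A₂·I₁, giving M = μ₀n₁N₂A₂.
A₂ = πr² = π(1.300×10^-2 m)² = 5.309×10^-4 m².
M = (4π×10⁻⁷)(2960)(1150)(5.309×10^-4) = 2.271×10^-3 H.

M ≈ 2.27 mH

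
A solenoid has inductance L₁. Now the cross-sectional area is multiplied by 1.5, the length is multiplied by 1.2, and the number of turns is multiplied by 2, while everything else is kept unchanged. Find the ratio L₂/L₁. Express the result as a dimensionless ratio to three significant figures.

L₂/L₁ = 5.00

For a solenoid, L ∝ μᵣN²A/ℓ.
L₂/L₁ = (1.5) × (1.2)^-1 × (2)^2 = 5.00.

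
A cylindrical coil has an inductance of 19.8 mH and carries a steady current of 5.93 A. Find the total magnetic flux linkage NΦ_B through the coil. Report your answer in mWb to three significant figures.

From L = NΦ_B/I, the flux linkage is NΦ_B = LI.
NΦ_B = (1.980×10^-2 H)(5.93 A) = 0.1174 Wb.

NΦ_B ≈ 117 mWb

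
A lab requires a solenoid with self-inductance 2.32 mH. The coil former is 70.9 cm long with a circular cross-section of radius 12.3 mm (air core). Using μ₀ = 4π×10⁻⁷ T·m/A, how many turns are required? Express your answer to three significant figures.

N ≈ 1660 turns

A = πr² = π(1.230×10^-2 m)² = 4.753×10^-4 m².
From L = μ₀N²A/ℓ, N = √(Lℓ / (μ₀A)).
N = √[(2.320×10^-3)(0.709) / ((4π×10⁻⁷)×4.753×10^-4)] = √(2.754×10^6) ≈ 1659.5.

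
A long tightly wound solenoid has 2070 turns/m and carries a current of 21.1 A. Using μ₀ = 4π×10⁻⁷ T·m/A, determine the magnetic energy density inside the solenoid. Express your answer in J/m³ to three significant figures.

u ≈ 1200 J/m³

B = μ₀nI = (4π×10⁻⁷)(2.070×10^3)(21.1) = 5.489×10^-2 T.
u = B²/(2μ₀) = (5.489×10^-2)²/(2×4π×10⁻⁷) = 1.199×10^3 J/m³.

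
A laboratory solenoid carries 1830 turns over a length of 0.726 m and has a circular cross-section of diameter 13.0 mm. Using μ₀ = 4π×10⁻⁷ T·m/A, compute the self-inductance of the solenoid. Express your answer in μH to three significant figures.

A = π(d/2)² = π(6.500×10^-3 m)² = 1.327×10^-4 m².
For a long solenoid, L = μ₀N²A/ℓ.
L = (4π×10⁻⁷)(1830)²(1.327×10^-4)/(0.726 m) = 7.694×10^-4 H.

L ≈ 769 μH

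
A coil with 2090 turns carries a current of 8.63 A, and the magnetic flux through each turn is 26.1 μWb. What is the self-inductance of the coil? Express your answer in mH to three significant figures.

Self-inductance is defined by L = NΦ_B/I (flux linkage over current).
L = (2090)(2.610×10^-5 Wb)/(8.63 A) = 6.321×10^-3 H.

L ≈ 6.32 mH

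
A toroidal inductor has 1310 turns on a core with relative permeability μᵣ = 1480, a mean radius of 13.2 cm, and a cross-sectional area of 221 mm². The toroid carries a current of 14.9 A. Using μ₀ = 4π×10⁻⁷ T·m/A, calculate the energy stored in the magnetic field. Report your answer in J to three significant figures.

U ≈ 94.4 J

L = μ₀μᵣN²A/(2πR) = (4π×10⁻⁷)(1480)(1310)²(2.210×10^-4)/(2π×0.132) = 0.85046 H.
U = ½LI² = ½(0.85046)(14.9)² = 94.41 J.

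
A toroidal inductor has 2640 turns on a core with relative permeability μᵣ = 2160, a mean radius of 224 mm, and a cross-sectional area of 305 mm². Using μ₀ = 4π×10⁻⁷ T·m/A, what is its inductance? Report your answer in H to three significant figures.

L ≈ 4.10 H

For a thin toroid, L = μ₀μᵣN²A/(2πR).
L = (4π×10⁻⁷)(2160)(2640)²(3.050×10^-4) / (2π×0.224 m) = 4.1 H.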